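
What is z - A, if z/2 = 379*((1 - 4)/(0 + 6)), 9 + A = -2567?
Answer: 2197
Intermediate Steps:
A = -2576 (A = -9 - 2567 = -2576)
z = -379 (z = 2*(379*((1 - 4)/(0 + 6))) = 2*(379*(-3/6)) = 2*(379*(-3*1/6)) = 2*(379*(-1/2)) = 2*(-379/2) = -379)
z - A = -379 - 1*(-2576) = -379 + 2576 = 2197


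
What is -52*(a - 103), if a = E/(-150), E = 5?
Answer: 80366/15 ≈ 5357.7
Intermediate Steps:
a = -1/30 (a = 5/(-150) = 5*(-1/150) = -1/30 ≈ -0.033333)
-52*(a - 103) = -52*(-1/30 - 103) = -52*(-3091/30) = 80366/15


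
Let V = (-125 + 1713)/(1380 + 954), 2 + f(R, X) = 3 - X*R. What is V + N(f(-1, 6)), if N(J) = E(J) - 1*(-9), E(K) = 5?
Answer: 17132/1167 ≈ 14.680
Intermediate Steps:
f(R, X) = 1 - R*X (f(R, X) = -2 + (3 - X*R) = -2 + (3 - R*X) = 1 - R*X)
N(J) = 14 (N(J) = 5 - 1*(-9) = 5 + 9 = 14)
V = 794/1167 (V = 1588/2334 = 1588*(1/2334) = 794/1167 ≈ 0.68038)
V + N(f(-1, 6)) = 794/1167 + 14 = 17132/1167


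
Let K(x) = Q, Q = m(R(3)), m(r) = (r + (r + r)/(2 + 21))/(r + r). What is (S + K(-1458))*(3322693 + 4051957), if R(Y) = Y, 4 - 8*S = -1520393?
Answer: 128942919697075/92 ≈ 1.4016e+12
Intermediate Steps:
S = 1520397/8 (S = ½ - ⅛*(-1520393) = ½ + 1520393/8 = 1520397/8 ≈ 1.9005e+5)
m(r) = 25/46 (m(r) = (r + (2*r)/23)/((2*r)) = (r + (2*r)*(1/23))*(1/(2*r)) = (r + 2*r/23)*(1/(2*r)) = (25*r/23)*(1/(2*r)) = 25/46)
Q = 25/46 ≈ 0.54348
K(x) = 25/46
(S + K(-1458))*(3322693 + 4051957) = (1520397/8 + 25/46)*(3322693 + 4051957) = (34969231/184)*7374650 = 128942919697075/92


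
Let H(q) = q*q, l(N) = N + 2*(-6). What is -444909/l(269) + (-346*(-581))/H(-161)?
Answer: -1640117501/951671 ≈ -1723.4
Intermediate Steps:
l(N) = -12 + N (l(N) = N - 12 = -12 + N)
H(q) = q²
-444909/l(269) + (-346*(-581))/H(-161) = -444909/(-12 + 269) + (-346*(-581))/((-161)²) = -444909/257 + 201026/25921 = -444909*1/257 + 201026*(1/25921) = -444909/257 + 28718/3703 = -1640117501/951671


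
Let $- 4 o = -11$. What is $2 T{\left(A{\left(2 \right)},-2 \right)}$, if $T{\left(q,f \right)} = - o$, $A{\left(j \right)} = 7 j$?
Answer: $- \frac{11}{2} \approx -5.5$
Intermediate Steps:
$o = \frac{11}{4}$ ($o = \left(- \frac{1}{4}\right) \left(-11\right) = \frac{11}{4} \approx 2.75$)
$T{\left(q,f \right)} = - \frac{11}{4}$ ($T{\left(q,f \right)} = \left(-1\right) \frac{11}{4} = - \frac{11}{4}$)
$2 T{\left(A{\left(2 \right)},-2 \right)} = 2 \left(- \frac{11}{4}\right) = - \frac{11}{2}$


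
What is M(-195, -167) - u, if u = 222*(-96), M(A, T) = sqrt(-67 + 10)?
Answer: 21312 + I*sqrt(57) ≈ 21312.0 + 7.5498*I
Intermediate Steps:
M(A, T) = I*sqrt(57) (M(A, T) = sqrt(-57) = I*sqrt(57))
u = -21312
M(-195, -167) - u = I*sqrt(57) - 1*(-21312) = I*sqrt(57) + 21312 = 21312 + I*sqrt(57)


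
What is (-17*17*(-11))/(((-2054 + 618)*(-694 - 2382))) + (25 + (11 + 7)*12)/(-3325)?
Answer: -1053959601/14686977200 ≈ -0.071761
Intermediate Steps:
(-17*17*(-11))/(((-2054 + 618)*(-694 - 2382))) + (25 + (11 + 7)*12)/(-3325) = (-289*(-11))/((-1436*(-3076))) + (25 + 18*12)*(-1/3325) = 3179/4417136 + (25 + 216)*(-1/3325) = 3179*(1/4417136) + 241*(-1/3325) = 3179/4417136 - 241/3325 = -1053959601/14686977200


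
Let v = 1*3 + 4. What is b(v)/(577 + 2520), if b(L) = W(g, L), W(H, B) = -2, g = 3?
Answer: -2/3097 ≈ -0.00064579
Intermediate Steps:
v = 7 (v = 3 + 4 = 7)
b(L) = -2
b(v)/(577 + 2520) = -2/(577 + 2520) = -2/3097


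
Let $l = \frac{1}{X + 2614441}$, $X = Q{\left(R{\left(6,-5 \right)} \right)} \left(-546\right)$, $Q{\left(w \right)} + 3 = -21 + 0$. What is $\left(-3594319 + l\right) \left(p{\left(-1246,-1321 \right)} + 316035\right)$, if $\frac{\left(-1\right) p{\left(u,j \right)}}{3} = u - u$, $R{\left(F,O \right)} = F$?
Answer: $- \frac{596941756389590778}{525509} \approx -1.1359 \cdot 10^{12}$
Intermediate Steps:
$Q{\left(w \right)} = -24$ ($Q{\left(w \right)} = -3 + \left(-21 + 0\right) = -3 - 21 = -24$)
$X = 13104$ ($X = \left(-24\right) \left(-546\right) = 13104$)
$p{\left(u,j \right)} = 0$ ($p{\left(u,j \right)} = - 3 \left(u - u\right) = \left(-3\right) 0 = 0$)
$l = \frac{1}{2627545}$ ($l = \frac{1}{13104 + 2614441} = \frac{1}{2627545} \approx 3.8058 \cdot 10^{-7}$)
$\left(-3594319 + l\right) \left(p{\left(-1246,-1321 \right)} + 316035\right) = \left(-3594319 + \frac{1}{2627545}\right) \left(0 + 316035\right) = \left(- \frac{9444234916854}{2627545}\right) 316035 = - \frac{596941756389590778}{525509}$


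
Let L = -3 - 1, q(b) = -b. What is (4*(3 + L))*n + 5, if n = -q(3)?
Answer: -7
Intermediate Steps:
L = -4
n = 3 (n = -(-1)*3 = -1*(-3) = 3)
(4*(3 + L))*n + 5 = (4*(3 - 4))*3 + 5 = (4*(-1))*3 + 5 = -4*3 + 5 = -12 + 5 = -7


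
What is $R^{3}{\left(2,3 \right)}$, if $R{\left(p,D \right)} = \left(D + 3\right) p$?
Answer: $1728$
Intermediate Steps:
$R{\left(p,D \right)} = p \left(3 + D\right)$ ($R{\left(p,D \right)} = \left(3 + D\right) p = p \left(3 + D\right)$)
$R^{3}{\left(2,3 \right)} = \left(2 \left(3 + 3\right)\right)^{3} = \left(2 \cdot 6\right)^{3} = 12^{3} = 1728$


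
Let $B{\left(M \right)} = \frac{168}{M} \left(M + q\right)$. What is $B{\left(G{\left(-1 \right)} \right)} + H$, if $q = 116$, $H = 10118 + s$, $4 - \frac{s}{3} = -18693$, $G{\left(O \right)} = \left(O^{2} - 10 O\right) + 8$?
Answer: $\frac{1280651}{19} \approx 67403.0$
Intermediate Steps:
$G{\left(O \right)} = 8 + O^{2} - 10 O$
$s = 56091$ ($s = 12 - -56079 = 12 + 56079 = 56091$)
$H = 66209$ ($H = 10118 + 56091 = 66209$)
$B{\left(M \right)} = \frac{168 \left(116 + M\right)}{M}$ ($B{\left(M \right)} = \frac{168}{M} \left(M + 116\right) = \frac{168}{M} \left(116 + M\right) = \frac{168 \left(116 + M\right)}{M}$)
$B{\left(G{\left(-1 \right)} \right)} + H = \left(168 + \frac{19488}{8 + \left(-1\right)^{2} - -10}\right) + 66209 = \left(168 + \frac{19488}{8 + 1 + 10}\right) + 66209 = \left(168 + \frac{19488}{19}\right) + 66209 = \frac{22680}{19} + 66209 = \frac{1280651}{19}$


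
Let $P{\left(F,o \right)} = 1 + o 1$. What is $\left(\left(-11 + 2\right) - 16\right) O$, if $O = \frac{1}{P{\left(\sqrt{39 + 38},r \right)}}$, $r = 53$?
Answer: $- \frac{25}{54} \approx -0.46296$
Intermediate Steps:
$P{\left(F,o \right)} = 1 + o$
$O = \frac{1}{54}$ ($O = \frac{1}{1 + 53} = \frac{1}{54} \approx 0.018519$)
$\left(\left(-11 + 2\right) - 16\right) O = \left(\left(-11 + 2\right) - 16\right) \frac{1}{54} = \left(-9 - 16\right) \frac{1}{54} = \left(-25\right) \frac{1}{54} = - \frac{25}{54}$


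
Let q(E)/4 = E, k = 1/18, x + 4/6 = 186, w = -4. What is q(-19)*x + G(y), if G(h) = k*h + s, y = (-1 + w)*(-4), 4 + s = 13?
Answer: -126677/9 ≈ -14075.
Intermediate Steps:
s = 9 (s = -4 + 13 = 9)
x = 556/3 (x = -⅔ + 186 = 556/3 ≈ 185.33)
k = 1/18 ≈ 0.055556
q(E) = 4*E
y = 20 (y = (-1 - 4)*(-4) = -5*(-4) = 20)
G(h) = 9 + h/18 (G(h) = h/18 + 9 = 9 + h/18)
q(-19)*x + G(y) = (4*(-19))*(556/3) + (9 + (1/18)*20) = -76*556/3 + (9 + 10/9) = -42256/3 + 91/9 = -126677/9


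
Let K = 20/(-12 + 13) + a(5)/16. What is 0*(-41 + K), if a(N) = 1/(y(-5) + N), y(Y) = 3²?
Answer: 0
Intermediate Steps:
y(Y) = 9
a(N) = 1/(9 + N)
K = 4481/224 (K = 20/(-12 + 13) + 1/((9 + 5)*16) = 20/1 + (1/16)/14 = 20*1 + (1/14)*(1/16) = 20 + 1/224 = 4481/224 ≈ 20.004)
0*(-41 + K) = 0*(-41 + 4481/224) = 0*(-4703/224) = 0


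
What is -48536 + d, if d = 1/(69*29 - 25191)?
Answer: -1125549841/23190 ≈ -48536.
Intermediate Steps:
d = -1/23190 (d = 1/(2001 - 25191) = 1/(-23190) = -1/23190 ≈ -4.3122e-5)
-48536 + d = -48536 - 1/23190 = -1125549841/23190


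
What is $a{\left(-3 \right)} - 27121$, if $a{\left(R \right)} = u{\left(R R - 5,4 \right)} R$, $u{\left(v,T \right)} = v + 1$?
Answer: $-27136$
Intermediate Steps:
$u{\left(v,T \right)} = 1 + v$
$a{\left(R \right)} = R \left(-4 + R^{2}\right)$ ($a{\left(R \right)} = \left(1 + \left(R R - 5\right)\right) R = \left(1 + \left(R^{2} - 5\right)\right) R = \left(1 + \left(-5 + R^{2}\right)\right) R = \left(-4 + R^{2}\right) R = R \left(-4 + R^{2}\right)$)
$a{\left(-3 \right)} - 27121 = - 3 \left(-4 + \left(-3\right)^{2}\right) - 27121 = - 3 \left(-4 + 9\right) - 27121 = \left(-3\right) 5 - 27121 = -15 - 27121 = -27136$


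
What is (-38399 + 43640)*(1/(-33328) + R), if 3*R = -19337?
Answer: -1125877802633/33328 ≈ -3.3782e+7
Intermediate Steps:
R = -19337/3 (R = (1/3)*(-19337) = -19337/3 ≈ -6445.7)
(-38399 + 43640)*(1/(-33328) + R) = (-38399 + 43640)*(1/(-33328) - 19337/3) = 5241*(-1/33328 - 19337/3) = 5241*(-644463539/99984) = -1125877802633/33328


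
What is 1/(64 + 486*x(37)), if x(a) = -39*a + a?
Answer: -1/683252 ≈ -1.4636e-6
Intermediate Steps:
x(a) = -38*a
1/(64 + 486*x(37)) = 1/(64 + 486*(-38*37)) = 1/(64 + 486*(-1406)) = 1/(64 - 683316) = 1/(-683252) = -1/683252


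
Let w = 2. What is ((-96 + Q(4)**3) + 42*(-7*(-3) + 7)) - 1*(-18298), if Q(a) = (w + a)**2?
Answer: 66034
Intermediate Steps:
Q(a) = (2 + a)**2
((-96 + Q(4)**3) + 42*(-7*(-3) + 7)) - 1*(-18298) = ((-96 + ((2 + 4)**2)**3) + 42*(-7*(-3) + 7)) - 1*(-18298) = ((-96 + (6**2)**3) + 42*(21 + 7)) + 18298 = ((-96 + 36**3) + 42*28) + 18298 = ((-96 + 46656) + 1176) + 18298 = (46560 + 1176) + 18298 = 47736 + 18298 = 66034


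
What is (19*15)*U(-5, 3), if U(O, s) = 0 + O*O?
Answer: 7125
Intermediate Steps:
U(O, s) = O² (U(O, s) = 0 + O² = O²)
(19*15)*U(-5, 3) = (19*15)*(-5)² = 285*25 = 7125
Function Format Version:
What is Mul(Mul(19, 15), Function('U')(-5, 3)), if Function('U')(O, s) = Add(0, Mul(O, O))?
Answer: 7125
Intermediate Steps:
Function('U')(O, s) = Pow(O, 2) (Function('U')(O, s) = Add(0, Pow(O, 2)) = Pow(O, 2))
Mul(Mul(19, 15), Function('U')(-5, 3)) = Mul(Mul(19, 15), Pow(-5, 2)) = Mul(285, 25) = 7125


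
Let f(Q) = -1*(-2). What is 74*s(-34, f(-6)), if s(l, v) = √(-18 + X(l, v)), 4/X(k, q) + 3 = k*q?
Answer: 74*I*√91022/71 ≈ 314.45*I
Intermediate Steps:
X(k, q) = 4/(-3 + k*q)
f(Q) = 2
s(l, v) = √(-18 + 4/(-3 + l*v))
74*s(-34, f(-6)) = 74*√(-18 + 4/(-3 - 34*2)) = 74*√(-18 + 4/(-3 - 68)) = 74*√(-18 + 4/(-71)) = 74*√(-18 + 4*(-1/71)) = 74*√(-18 - 4/71) = 74*√(-1282/71) = 74*(I*√91022/71) = 74*I*√91022/71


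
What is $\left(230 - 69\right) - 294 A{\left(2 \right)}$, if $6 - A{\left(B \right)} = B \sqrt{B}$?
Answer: $-1603 + 588 \sqrt{2} \approx -771.44$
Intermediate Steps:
$A{\left(B \right)} = 6 - B^{\frac{3}{2}}$ ($A{\left(B \right)} = 6 - B \sqrt{B} = 6 - B^{\frac{3}{2}}$)
$\left(230 - 69\right) - 294 A{\left(2 \right)} = \left(230 - 69\right) - 294 \left(6 - 2^{\frac{3}{2}}\right) = 161 - 294 \left(6 - 2 \sqrt{2}\right) = 161 - \left(1764 - 588 \sqrt{2}\right) = -1603 + 588 \sqrt{2}$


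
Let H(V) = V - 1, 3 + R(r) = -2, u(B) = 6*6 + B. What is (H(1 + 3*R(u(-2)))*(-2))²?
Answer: 900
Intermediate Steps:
u(B) = 36 + B
R(r) = -5 (R(r) = -3 - 2 = -5)
H(V) = -1 + V
(H(1 + 3*R(u(-2)))*(-2))² = ((-1 + (1 + 3*(-5)))*(-2))² = ((-1 + (1 - 15))*(-2))² = ((-1 - 14)*(-2))² = (-15*(-2))² = 30² = 900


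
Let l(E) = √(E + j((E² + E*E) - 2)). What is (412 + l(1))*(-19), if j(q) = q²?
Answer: -7847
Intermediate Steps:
l(E) = √(E + (-2 + 2*E²)²) (l(E) = √(E + ((E² + E*E) - 2)²) = √(E + ((E² + E²) - 2)²) = √(E + (2*E² - 2)²) = √(E + (-2 + 2*E²)²))
(412 + l(1))*(-19) = (412 + √(1 + 4*(-1 + 1²)²))*(-19) = (412 + √(1 + 4*(-1 + 1)²))*(-19) = (412 + √(1 + 4*0²))*(-19) = (412 + √(1 + 4*0))*(-19) = (412 + √(1 + 0))*(-19) = (412 + √1)*(-19) = (412 + 1)*(-19) = 413*(-19) = -7847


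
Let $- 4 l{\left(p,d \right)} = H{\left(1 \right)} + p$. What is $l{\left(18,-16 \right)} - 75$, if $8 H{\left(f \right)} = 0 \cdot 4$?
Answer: $- \frac{159}{2} \approx -79.5$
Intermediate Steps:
$H{\left(f \right)} = 0$ ($H{\left(f \right)} = \frac{0 \cdot 4}{8} = \frac{1}{8} \cdot 0 = 0$)
$l{\left(p,d \right)} = - \frac{p}{4}$ ($l{\left(p,d \right)} = - \frac{0 + p}{4} = - \frac{p}{4}$)
$l{\left(18,-16 \right)} - 75 = \left(- \frac{1}{4}\right) 18 - 75 = - \frac{9}{2} - 75 = - \frac{159}{2}$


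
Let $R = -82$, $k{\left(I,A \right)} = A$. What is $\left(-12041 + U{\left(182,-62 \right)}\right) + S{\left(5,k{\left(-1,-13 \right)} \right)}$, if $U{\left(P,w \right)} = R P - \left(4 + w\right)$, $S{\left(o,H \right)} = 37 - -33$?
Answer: $-26837$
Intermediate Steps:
$S{\left(o,H \right)} = 70$ ($S{\left(o,H \right)} = 37 + 33 = 70$)
$U{\left(P,w \right)} = -4 - w - 82 P$ ($U{\left(P,w \right)} = - 82 P - \left(4 + w\right) = -4 - w - 82 P$)
$\left(-12041 + U{\left(182,-62 \right)}\right) + S{\left(5,k{\left(-1,-13 \right)} \right)} = \left(-12041 - 14866\right) + 70 = -26907 + 70 = -26837$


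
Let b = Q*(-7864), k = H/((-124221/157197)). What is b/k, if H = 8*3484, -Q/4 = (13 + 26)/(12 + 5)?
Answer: -122109243/59682461 ≈ -2.0460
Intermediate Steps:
Q = -156/17 (Q = -4*(13 + 26)/(12 + 5) = -156/17 ≈ -9.1765)
H = 27872
k = -1460464928/41407 (k = 27872/((-124221/157197)) = 27872/((-124221*1/157197)) = 27872/(-41407/52399) = 27872*(-52399/41407) = -1460464928/41407 ≈ -35271.)
b = 1226784/17 (b = -156/17*(-7864) = 1226784/17 ≈ 72164.)
b/k = 1226784/(17*(-1460464928/41407)) = (1226784/17)*(-41407/1460464928) = -122109243/59682461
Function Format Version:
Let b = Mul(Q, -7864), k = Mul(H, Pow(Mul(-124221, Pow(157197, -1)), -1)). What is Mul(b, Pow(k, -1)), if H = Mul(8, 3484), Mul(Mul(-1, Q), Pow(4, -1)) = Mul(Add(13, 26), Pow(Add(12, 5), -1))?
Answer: Rational(-122109243, 59682461) ≈ -2.0460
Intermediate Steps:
Q = Rational(-156, 17) (Q = Mul(-4, Mul(Add(13, 26), Pow(Add(12, 5), -1))) = Mul(-4, Mul(39, Pow(17, -1))) = Mul(-4, Mul(39, Rational(1, 17))) = Mul(-4, Rational(39, 17)) = Rational(-156, 17) ≈ -9.1765)
H = 27872
k = Rational(-1460464928, 41407) (k = Mul(27872, Pow(Mul(-124221, Pow(157197, -1)), -1)) = Mul(27872, Pow(Mul(-124221, Rational(1, 157197)), -1)) = Mul(27872, Pow(Rational(-41407, 52399), -1)) = Mul(27872, Rational(-52399, 41407)) = Rational(-1460464928, 41407) ≈ -35271.)
b = Rational(1226784, 17) (b = Mul(Rational(-156, 17), -7864) = Rational(1226784, 17) ≈ 72164.)
Mul(b, Pow(k, -1)) = Mul(Rational(1226784, 17), Pow(Rational(-1460464928, 41407), -1)) = Mul(Rational(1226784, 17), Rational(-41407, 1460464928)) = Rational(-122109243, 59682461)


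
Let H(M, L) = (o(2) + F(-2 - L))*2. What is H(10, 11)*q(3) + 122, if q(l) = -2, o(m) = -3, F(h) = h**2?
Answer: -542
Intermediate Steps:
H(M, L) = -6 + 2*(-2 - L)**2 (H(M, L) = (-3 + (-2 - L)**2)*2 = -6 + 2*(-2 - L)**2)
H(10, 11)*q(3) + 122 = (-6 + 2*(2 + 11)**2)*(-2) + 122 = (-6 + 2*13**2)*(-2) + 122 = (-6 + 2*169)*(-2) + 122 = (-6 + 338)*(-2) + 122 = 332*(-2) + 122 = -664 + 122 = -542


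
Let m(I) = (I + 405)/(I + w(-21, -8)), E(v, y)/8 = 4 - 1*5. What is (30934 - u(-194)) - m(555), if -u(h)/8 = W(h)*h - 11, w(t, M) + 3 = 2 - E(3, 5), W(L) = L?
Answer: 93272974/281 ≈ 3.3193e+5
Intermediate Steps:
E(v, y) = -8 (E(v, y) = 8*(4 - 1*5) = 8*(4 - 5) = 8*(-1) = -8)
w(t, M) = 7 (w(t, M) = -3 + (2 - 1*(-8)) = -3 + (2 + 8) = -3 + 10 = 7)
u(h) = 88 - 8*h² (u(h) = -8*(h*h - 11) = -8*(h² - 11) = -8*(-11 + h²) = 88 - 8*h²)
m(I) = (405 + I)/(7 + I) (m(I) = (I + 405)/(I + 7) = (405 + I)/(7 + I))
(30934 - u(-194)) - m(555) = (30934 - (88 - 8*(-194)²)) - (405 + 555)/(7 + 555) = (30934 - (88 - 8*37636)) - 960/562 = (30934 - (88 - 301088)) - 960/562 = (30934 - 1*(-301000)) - 1*480/281 = (30934 + 301000) - 480/281 = 331934 - 480/281 = 93272974/281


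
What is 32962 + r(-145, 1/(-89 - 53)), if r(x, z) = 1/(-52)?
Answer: 1714023/52 ≈ 32962.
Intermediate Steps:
r(x, z) = -1/52
32962 + r(-145, 1/(-89 - 53)) = 32962 - 1/52 = 1714023/52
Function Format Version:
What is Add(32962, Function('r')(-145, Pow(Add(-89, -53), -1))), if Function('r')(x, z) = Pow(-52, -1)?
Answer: Rational(1714023, 52) ≈ 32962.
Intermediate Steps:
Function('r')(x, z) = Rational(-1, 52)
Add(32962, Function('r')(-145, Pow(Add(-89, -53), -1))) = Add(32962, Rational(-1, 52)) = Rational(1714023, 52)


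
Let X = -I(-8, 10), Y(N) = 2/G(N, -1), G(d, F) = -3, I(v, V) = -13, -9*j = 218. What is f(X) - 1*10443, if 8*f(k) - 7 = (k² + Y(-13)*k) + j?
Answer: -93826/9 ≈ -10425.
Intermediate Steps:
j = -218/9 (j = -⅑*218 = -218/9 ≈ -24.222)
Y(N) = -⅔ (Y(N) = 2/(-3) = 2*(-⅓) = -⅔)
X = 13 (X = -1*(-13) = 13)
f(k) = -155/72 - k/12 + k²/8 (f(k) = 7/8 + ((k² - 2*k/3) - 218/9)/8 = 7/8 + (-218/9 + k² - 2*k/3)/8 = 7/8 + (-109/36 - k/12 + k²/8) = -155/72 - k/12 + k²/8)
f(X) - 1*10443 = (-155/72 - 1/12*13 + (⅛)*13²) - 1*10443 = (-155/72 - 13/12 + (⅛)*169) - 10443 = (-155/72 - 13/12 + 169/8) - 10443 = 161/9 - 10443 = -93826/9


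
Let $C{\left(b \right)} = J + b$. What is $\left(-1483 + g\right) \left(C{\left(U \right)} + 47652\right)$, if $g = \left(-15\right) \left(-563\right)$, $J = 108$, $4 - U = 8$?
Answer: $332477272$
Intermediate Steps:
$U = -4$ ($U = 4 - 8 = -4$)
$g = 8445$
$C{\left(b \right)} = 108 + b$
$\left(-1483 + g\right) \left(C{\left(U \right)} + 47652\right) = \left(-1483 + 8445\right) \left(\left(108 - 4\right) + 47652\right) = 6962 \left(104 + 47652\right) = 6962 \cdot 47756 = 332477272$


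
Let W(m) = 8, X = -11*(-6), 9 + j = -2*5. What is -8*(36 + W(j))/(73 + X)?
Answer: -352/139 ≈ -2.5324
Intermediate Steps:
j = -19 (j = -9 - 2*5 = -9 - 10 = -19)
X = 66
-8*(36 + W(j))/(73 + X) = -8*(36 + 8)/(73 + 66) = -352/139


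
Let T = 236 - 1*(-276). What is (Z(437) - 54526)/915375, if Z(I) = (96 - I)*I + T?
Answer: -67677/305125 ≈ -0.22180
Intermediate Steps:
T = 512 (T = 236 + 276 = 512)
Z(I) = 512 + I*(96 - I) (Z(I) = (96 - I)*I + 512 = I*(96 - I) + 512 = 512 + I*(96 - I))
(Z(437) - 54526)/915375 = ((512 - 1*437**2 + 96*437) - 54526)/915375 = ((512 - 1*190969 + 41952) - 54526)*(1/915375) = ((512 - 190969 + 41952) - 54526)*(1/915375) = (-148505 - 54526)*(1/915375) = -203031*1/915375 = -67677/305125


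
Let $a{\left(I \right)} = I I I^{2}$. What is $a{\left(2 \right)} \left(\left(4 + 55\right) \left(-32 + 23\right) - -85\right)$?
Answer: $-7136$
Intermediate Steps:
$a{\left(I \right)} = I^{4}$ ($a{\left(I \right)} = I^{2} I^{2} = I^{4}$)
$a{\left(2 \right)} \left(\left(4 + 55\right) \left(-32 + 23\right) - -85\right) = 2^{4} \left(\left(4 + 55\right) \left(-32 + 23\right) - -85\right) = 16 \left(59 \left(-9\right) + 85\right) = 16 \left(-531 + 85\right) = 16 \left(-446\right) = -7136$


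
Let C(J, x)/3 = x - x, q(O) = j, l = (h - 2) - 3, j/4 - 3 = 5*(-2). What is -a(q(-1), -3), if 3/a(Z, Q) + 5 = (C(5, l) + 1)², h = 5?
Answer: ¾ ≈ 0.75000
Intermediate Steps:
j = -28 (j = 12 + 4*(5*(-2)) = 12 + 4*(-10) = 12 - 40 = -28)
l = 0 (l = (5 - 2) - 3 = 3 - 3 = 0)
q(O) = -28
C(J, x) = 0 (C(J, x) = 3*(x - x) = 3*0 = 0)
a(Z, Q) = -¾ (a(Z, Q) = 3/(-5 + (0 + 1)²) = 3/(-5 + 1²) = 3/(-5 + 1) = 3/(-4) = 3*(-¼) = -¾)
-a(q(-1), -3) = -1*(-¾) = ¾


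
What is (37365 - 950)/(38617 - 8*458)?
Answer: 36415/34953 ≈ 1.0418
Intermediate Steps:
(37365 - 950)/(38617 - 8*458) = 36415/(38617 - 3664) = 36415/34953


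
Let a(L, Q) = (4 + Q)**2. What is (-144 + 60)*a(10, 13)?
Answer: -24276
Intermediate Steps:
(-144 + 60)*a(10, 13) = (-144 + 60)*(4 + 13)**2 = -84*17**2 = -84*289 = -24276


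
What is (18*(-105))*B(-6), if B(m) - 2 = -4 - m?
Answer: -7560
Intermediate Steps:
B(m) = -2 - m (B(m) = 2 + (-4 - m) = -2 - m)
(18*(-105))*B(-6) = (18*(-105))*(-2 - 1*(-6)) = -1890*(-2 + 6) = -1890*4 = -7560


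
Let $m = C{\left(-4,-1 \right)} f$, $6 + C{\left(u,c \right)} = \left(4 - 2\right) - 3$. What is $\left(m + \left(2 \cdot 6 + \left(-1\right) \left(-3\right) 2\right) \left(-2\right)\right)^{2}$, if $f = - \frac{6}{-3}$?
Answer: $2500$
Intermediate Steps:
$f = 2$ ($f = \left(-6\right) \left(- \frac{1}{3}\right) = 2$)
$C{\left(u,c \right)} = -7$ ($C{\left(u,c \right)} = -6 + \left(\left(4 - 2\right) - 3\right) = -6 + \left(2 - 3\right) = -6 - 1 = -7$)
$m = -14$ ($m = \left(-7\right) 2 = -14$)
$\left(m + \left(2 \cdot 6 + \left(-1\right) \left(-3\right) 2\right) \left(-2\right)\right)^{2} = \left(-14 + \left(2 \cdot 6 + \left(-1\right) \left(-3\right) 2\right) \left(-2\right)\right)^{2} = \left(-14 + \left(12 + 3 \cdot 2\right) \left(-2\right)\right)^{2} = \left(-14 + \left(12 + 6\right) \left(-2\right)\right)^{2} = \left(-14 + 18 \left(-2\right)\right)^{2} = \left(-14 - 36\right)^{2} = \left(-50\right)^{2} = 2500$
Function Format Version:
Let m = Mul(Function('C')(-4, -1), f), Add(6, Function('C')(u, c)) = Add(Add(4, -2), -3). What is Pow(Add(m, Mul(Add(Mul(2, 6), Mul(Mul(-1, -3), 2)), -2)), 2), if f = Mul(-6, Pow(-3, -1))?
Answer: 2500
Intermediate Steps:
f = 2 (f = Mul(-6, Rational(-1, 3)) = 2)
Function('C')(u, c) = -7 (Function('C')(u, c) = Add(-6, Add(Add(4, -2), -3)) = Add(-6, Add(2, -3)) = Add(-6, -1) = -7)
m = -14 (m = Mul(-7, 2) = -14)
Pow(Add(m, Mul(Add(Mul(2, 6), Mul(Mul(-1, -3), 2)), -2)), 2) = Pow(Add(-14, Mul(Add(Mul(2, 6), Mul(Mul(-1, -3), 2)), -2)), 2) = Pow(Add(-14, Mul(Add(12, Mul(3, 2)), -2)), 2) = Pow(Add(-14, Mul(Add(12, 6), -2)), 2) = Pow(Add(-14, Mul(18, -2)), 2) = Pow(Add(-14, -36), 2) = Pow(-50, 2) = 2500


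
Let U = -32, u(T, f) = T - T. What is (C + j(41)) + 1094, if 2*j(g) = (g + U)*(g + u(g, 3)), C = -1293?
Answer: -29/2 ≈ -14.500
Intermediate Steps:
u(T, f) = 0
j(g) = g*(-32 + g)/2 (j(g) = ((g - 32)*(g + 0))/2 = ((-32 + g)*g)/2 = (g*(-32 + g))/2 = g*(-32 + g)/2)
(C + j(41)) + 1094 = (-1293 + (1/2)*41*(-32 + 41)) + 1094 = (-1293 + (1/2)*41*9) + 1094 = (-1293 + 369/2) + 1094 = -2217/2 + 1094 = -29/2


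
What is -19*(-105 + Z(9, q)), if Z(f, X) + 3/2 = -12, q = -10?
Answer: 4503/2 ≈ 2251.5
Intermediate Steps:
Z(f, X) = -27/2 (Z(f, X) = -3/2 - 12 = -27/2)
-19*(-105 + Z(9, q)) = -19*(-105 - 27/2) = -19*(-237/2) = 4503/2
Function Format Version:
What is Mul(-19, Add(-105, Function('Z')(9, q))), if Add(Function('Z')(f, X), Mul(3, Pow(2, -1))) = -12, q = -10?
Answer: Rational(4503, 2) ≈ 2251.5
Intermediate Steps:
Function('Z')(f, X) = Rational(-27, 2) (Function('Z')(f, X) = Add(Rational(-3, 2), -12) = Rational(-27, 2))
Mul(-19, Add(-105, Function('Z')(9, q))) = Mul(-19, Add(-105, Rational(-27, 2))) = Mul(-19, Rational(-237, 2)) = Rational(4503, 2)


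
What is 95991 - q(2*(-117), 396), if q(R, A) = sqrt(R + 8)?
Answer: 95991 - I*sqrt(226) ≈ 95991.0 - 15.033*I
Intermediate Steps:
q(R, A) = sqrt(8 + R)
95991 - q(2*(-117), 396) = 95991 - sqrt(8 + 2*(-117)) = 95991 - sqrt(8 - 234) = 95991 - sqrt(-226) = 95991 - I*sqrt(226)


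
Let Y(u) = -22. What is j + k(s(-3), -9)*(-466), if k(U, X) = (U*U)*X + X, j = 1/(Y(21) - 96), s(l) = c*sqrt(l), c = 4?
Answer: -23259925/118 ≈ -1.9712e+5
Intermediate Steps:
s(l) = 4*sqrt(l)
j = -1/118 (j = 1/(-22 - 96) = 1/(-118) = -1/118 ≈ -0.0084746)
k(U, X) = X + X*U**2 (k(U, X) = U**2*X + X = X*U**2 + X = X + X*U**2)
j + k(s(-3), -9)*(-466) = -1/118 - 9*(1 + (4*sqrt(-3))**2)*(-466) = -1/118 - 9*(1 + (4*(I*sqrt(3)))**2)*(-466) = -1/118 - 9*(1 + (4*I*sqrt(3))**2)*(-466) = -1/118 - 9*(1 - 48)*(-466) = -1/118 - 9*(-47)*(-466) = -1/118 + 423*(-466) = -1/118 - 197118 = -23259925/118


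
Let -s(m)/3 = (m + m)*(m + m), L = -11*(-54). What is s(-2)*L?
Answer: -28512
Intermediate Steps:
L = 594
s(m) = -12*m**2 (s(m) = -3*(m + m)*(m + m) = -3*2*m*2*m = -12*m**2)
s(-2)*L = -12*(-2)**2*594 = -12*4*594 = -48*594 = -28512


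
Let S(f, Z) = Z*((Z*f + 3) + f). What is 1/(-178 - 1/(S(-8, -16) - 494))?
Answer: -2462/438235 ≈ -0.0056180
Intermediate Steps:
S(f, Z) = Z*(3 + f + Z*f) (S(f, Z) = Z*((3 + Z*f) + f) = Z*(3 + f + Z*f))
1/(-178 - 1/(S(-8, -16) - 494)) = 1/(-178 - 1/(-16*(3 - 8 - 16*(-8)) - 494)) = 1/(-178 - 1/(-16*(3 - 8 + 128) - 494)) = 1/(-178 - 1/(-16*123 - 494)) = 1/(-178 - 1/(-1968 - 494)) = 1/(-178 - 1/(-2462)) = 1/(-178 - 1*(-1/2462)) = 1/(-178 + 1/2462) = 1/(-438235/2462) = -2462/438235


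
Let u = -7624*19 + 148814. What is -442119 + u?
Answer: -438161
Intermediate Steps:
u = 3958 (u = -144856 + 148814 = 3958)
-442119 + u = -442119 + 3958 = -438161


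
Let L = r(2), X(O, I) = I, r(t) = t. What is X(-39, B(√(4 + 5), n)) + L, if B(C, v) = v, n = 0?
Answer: 2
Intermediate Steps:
L = 2
X(-39, B(√(4 + 5), n)) + L = 0 + 2 = 2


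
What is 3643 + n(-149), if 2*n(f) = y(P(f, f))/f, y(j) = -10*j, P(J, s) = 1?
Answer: 542812/149 ≈ 3643.0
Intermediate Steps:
n(f) = -5/f (n(f) = ((-10*1)/f)/2 = (-10/f)/2 = -5/f)
3643 + n(-149) = 3643 - 5/(-149) = 3643 - 5*(-1/149) = 3643 + 5/149 = 542812/149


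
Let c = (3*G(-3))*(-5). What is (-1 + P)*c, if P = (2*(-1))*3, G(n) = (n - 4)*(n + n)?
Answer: 4410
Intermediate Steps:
G(n) = 2*n*(-4 + n) (G(n) = (-4 + n)*(2*n) = 2*n*(-4 + n))
P = -6 (P = -2*3 = -6)
c = -630 (c = (3*(2*(-3)*(-4 - 3)))*(-5) = (3*(2*(-3)*(-7)))*(-5) = (3*42)*(-5) = 126*(-5) = -630)
(-1 + P)*c = (-1 - 6)*(-630) = -7*(-630) = 4410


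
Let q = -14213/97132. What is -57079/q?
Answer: 5544197428/14213 ≈ 3.9008e+5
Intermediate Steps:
q = -14213/97132 (q = -14213*1/97132 = -14213/97132 ≈ -0.14633)
-57079/q = -57079/(-14213/97132) = -57079*(-97132/14213) = 5544197428/14213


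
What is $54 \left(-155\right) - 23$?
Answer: $-8393$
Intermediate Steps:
$54 \left(-155\right) - 23 = -8370 - 23 = -8393$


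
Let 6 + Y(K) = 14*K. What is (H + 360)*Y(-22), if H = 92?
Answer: -141928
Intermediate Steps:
Y(K) = -6 + 14*K
(H + 360)*Y(-22) = (92 + 360)*(-6 + 14*(-22)) = 452*(-6 - 308) = 452*(-314) = -141928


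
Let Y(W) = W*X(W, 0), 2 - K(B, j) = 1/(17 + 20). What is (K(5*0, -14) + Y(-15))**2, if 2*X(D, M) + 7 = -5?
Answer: 11580409/1369 ≈ 8459.0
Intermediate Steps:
X(D, M) = -6 (X(D, M) = -7/2 + (1/2)*(-5) = -7/2 - 5/2 = -6)
K(B, j) = 73/37 (K(B, j) = 2 - 1/(17 + 20) = 2 - 1/37 = 73/37)
Y(W) = -6*W (Y(W) = W*(-6) = -6*W)
(K(5*0, -14) + Y(-15))**2 = (73/37 - 6*(-15))**2 = (73/37 + 90)**2 = (3403/37)**2 = 11580409/1369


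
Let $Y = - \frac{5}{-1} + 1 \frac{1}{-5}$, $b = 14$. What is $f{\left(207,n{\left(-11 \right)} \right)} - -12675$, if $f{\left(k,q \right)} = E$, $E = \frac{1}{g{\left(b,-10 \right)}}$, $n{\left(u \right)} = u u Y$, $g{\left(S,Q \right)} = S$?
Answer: $\frac{177451}{14} \approx 12675.0$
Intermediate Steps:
$Y = \frac{24}{5}$ ($Y = \left(-5\right) \left(-1\right) + 1 \left(- \frac{1}{5}\right) = 5 - \frac{1}{5} = \frac{24}{5} \approx 4.8$)
$n{\left(u \right)} = \frac{24 u^{2}}{5}$ ($n{\left(u \right)} = u u \frac{24}{5} = u^{2} \cdot \frac{24}{5} = \frac{24 u^{2}}{5}$)
$E = \frac{1}{14} \approx 0.071429$
$f{\left(k,q \right)} = \frac{1}{14}$
$f{\left(207,n{\left(-11 \right)} \right)} - -12675 = \frac{1}{14} - -12675 = \frac{1}{14} + 12675 = \frac{177451}{14}$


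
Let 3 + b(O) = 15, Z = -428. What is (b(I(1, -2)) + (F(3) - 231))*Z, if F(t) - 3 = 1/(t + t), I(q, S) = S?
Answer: 277130/3 ≈ 92377.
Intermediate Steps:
F(t) = 3 + 1/(2*t) (F(t) = 3 + 1/(t + t) = 3 + 1/(2*t))
b(O) = 12 (b(O) = -3 + 15 = 12)
(b(I(1, -2)) + (F(3) - 231))*Z = (12 + ((3 + (½)/3) - 231))*(-428) = (12 + ((3 + (½)*(⅓)) - 231))*(-428) = (12 + ((3 + ⅙) - 231))*(-428) = (12 + (19/6 - 231))*(-428) = (12 - 1367/6)*(-428) = -1295/6*(-428) = 277130/3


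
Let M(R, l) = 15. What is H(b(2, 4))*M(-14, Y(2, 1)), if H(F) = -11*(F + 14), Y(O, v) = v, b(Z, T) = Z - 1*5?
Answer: -1815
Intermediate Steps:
b(Z, T) = -5 + Z (b(Z, T) = Z - 5 = -5 + Z)
H(F) = -154 - 11*F (H(F) = -11*(14 + F) = -154 - 11*F)
H(b(2, 4))*M(-14, Y(2, 1)) = (-154 - 11*(-5 + 2))*15 = (-154 - 11*(-3))*15 = (-154 + 33)*15 = -121*15 = -1815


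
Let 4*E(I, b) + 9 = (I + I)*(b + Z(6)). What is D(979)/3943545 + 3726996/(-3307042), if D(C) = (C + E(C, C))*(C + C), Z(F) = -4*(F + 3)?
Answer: 993521413541313/4347156314630 ≈ 228.55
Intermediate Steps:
Z(F) = -12 - 4*F (Z(F) = -4*(3 + F) = -12 - 4*F)
E(I, b) = -9/4 + I*(-36 + b)/2 (E(I, b) = -9/4 + ((I + I)*(b + (-12 - 4*6)))/4 = -9/4 + ((2*I)*(b + (-12 - 24)))/4 = -9/4 + ((2*I)*(b - 36))/4 = -9/4 + ((2*I)*(-36 + b))/4 = -9/4 + (2*I*(-36 + b))/4 = -9/4 + I*(-36 + b)/2)
D(C) = 2*C*(-9/4 + C²/2 - 17*C) (D(C) = (C + (-9/4 - 18*C + C*C/2))*(C + C) = (C + (-9/4 - 18*C + C²/2))*(2*C) = (C + (-9/4 + C²/2 - 18*C))*(2*C) = (-9/4 + C²/2 - 17*C)*(2*C) = 2*C*(-9/4 + C²/2 - 17*C))
D(979)/3943545 + 3726996/(-3307042) = ((½)*979*(-9 - 68*979 + 2*979²))/3943545 + 3726996/(-3307042) = ((½)*979*(-9 - 66572 + 2*958441))*(1/3943545) + 3726996*(-1/3307042) = ((½)*979*(-9 - 66572 + 1916882))*(1/3943545) - 1863498/1653521 = ((½)*979*1850301)*(1/3943545) - 1863498/1653521 = (1811444679/2)*(1/3943545) - 1863498/1653521 = 603814893/2629030 - 1863498/1653521 = 993521413541313/4347156314630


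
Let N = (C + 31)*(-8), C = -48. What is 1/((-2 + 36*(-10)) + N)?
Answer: -1/226 ≈ -0.0044248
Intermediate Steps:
N = 136 (N = (-48 + 31)*(-8) = -17*(-8) = 136)
1/((-2 + 36*(-10)) + N) = 1/((-2 + 36*(-10)) + 136) = 1/((-2 - 360) + 136) = 1/(-362 + 136) = 1/(-226) = -1/226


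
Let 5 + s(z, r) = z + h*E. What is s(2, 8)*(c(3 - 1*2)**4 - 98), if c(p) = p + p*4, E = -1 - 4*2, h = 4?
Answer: -20553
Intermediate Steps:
E = -9 (E = -1 - 8 = -9)
c(p) = 5*p (c(p) = p + 4*p = 5*p)
s(z, r) = -41 + z (s(z, r) = -5 + (z + 4*(-9)) = -5 + (z - 36) = -5 + (-36 + z) = -41 + z)
s(2, 8)*(c(3 - 1*2)**4 - 98) = (-41 + 2)*((5*(3 - 1*2))**4 - 98) = -39*((5*(3 - 2))**4 - 98) = -39*((5*1)**4 - 98) = -39*(5**4 - 98) = -39*(625 - 98) = -39*527 = -20553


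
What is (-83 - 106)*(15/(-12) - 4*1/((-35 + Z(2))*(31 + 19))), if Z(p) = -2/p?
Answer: 23583/100 ≈ 235.83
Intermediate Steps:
(-83 - 106)*(15/(-12) - 4*1/((-35 + Z(2))*(31 + 19))) = (-83 - 106)*(15/(-12) - 4*1/((-35 - 2/2)*(31 + 19))) = -189*(15*(-1/12) - 4*1/(50*(-35 - 2*1/2))) = -189*(-5/4 - 4*1/(50*(-35 - 1))) = -189*(-5/4 - 4/((-36*50))) = -189*(-5/4 - 4/(-1800)) = -189*(-5/4 - 4*(-1/1800)) = -189*(-5/4 + 1/450) = -189*(-1123/900) = 23583/100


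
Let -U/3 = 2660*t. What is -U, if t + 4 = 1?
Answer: -23940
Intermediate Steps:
t = -3 (t = -4 + 1 = -3)
U = 23940 (U = -7980*(-3) = -3*(-7980) = 23940)
-U = -1*23940 = -23940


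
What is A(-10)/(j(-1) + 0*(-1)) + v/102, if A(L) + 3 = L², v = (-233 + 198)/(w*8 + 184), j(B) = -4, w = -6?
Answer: -336431/13872 ≈ -24.253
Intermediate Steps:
v = -35/136 (v = (-233 + 198)/(-6*8 + 184) = -35/(-48 + 184) = -35/136 ≈ -0.25735)
A(L) = -3 + L²
A(-10)/(j(-1) + 0*(-1)) + v/102 = (-3 + (-10)²)/(-4 + 0*(-1)) - 35/136/102 = (-3 + 100)/(-4 + 0) - 35/136*1/102 = 97/(-4) - 35/13872 = 97*(-¼) - 35/13872 = -97/4 - 35/13872 = -336431/13872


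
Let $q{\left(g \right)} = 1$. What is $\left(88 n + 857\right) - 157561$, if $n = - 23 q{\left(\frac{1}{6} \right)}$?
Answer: $-158728$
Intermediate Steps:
$n = -23$ ($n = \left(-23\right) 1 = -23$)
$\left(88 n + 857\right) - 157561 = \left(88 \left(-23\right) + 857\right) - 157561 = \left(-2024 + 857\right) - 157561 = -1167 - 157561 = -158728$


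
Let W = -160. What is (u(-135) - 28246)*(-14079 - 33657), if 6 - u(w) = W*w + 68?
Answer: 2382408288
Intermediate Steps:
u(w) = -62 + 160*w (u(w) = 6 - (-160*w + 68) = 6 - (68 - 160*w) = 6 + (-68 + 160*w) = -62 + 160*w)
(u(-135) - 28246)*(-14079 - 33657) = ((-62 + 160*(-135)) - 28246)*(-14079 - 33657) = ((-62 - 21600) - 28246)*(-47736) = (-21662 - 28246)*(-47736) = -49908*(-47736) = 2382408288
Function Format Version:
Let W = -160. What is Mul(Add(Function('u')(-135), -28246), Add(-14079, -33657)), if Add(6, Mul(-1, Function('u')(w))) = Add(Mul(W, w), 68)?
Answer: 2382408288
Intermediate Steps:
Function('u')(w) = Add(-62, Mul(160, w)) (Function('u')(w) = Add(6, Mul(-1, Add(Mul(-160, w), 68))) = Add(6, Mul(-1, Add(68, Mul(-160, w)))) = Add(6, Add(-68, Mul(160, w))) = Add(-62, Mul(160, w)))
Mul(Add(Function('u')(-135), -28246), Add(-14079, -33657)) = Mul(Add(Add(-62, Mul(160, -135)), -28246), Add(-14079, -33657)) = Mul(Add(Add(-62, -21600), -28246), -47736) = Mul(Add(-21662, -28246), -47736) = Mul(-49908, -47736) = 2382408288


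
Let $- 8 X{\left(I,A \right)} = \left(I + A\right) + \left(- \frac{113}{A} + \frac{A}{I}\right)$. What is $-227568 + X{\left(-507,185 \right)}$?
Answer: $- \frac{85363815487}{375180} \approx -2.2753 \cdot 10^{5}$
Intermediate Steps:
$X{\left(I,A \right)} = - \frac{A}{8} - \frac{I}{8} + \frac{113}{8 A} - \frac{A}{8 I}$ ($X{\left(I,A \right)} = - \frac{\left(I + A\right) + \left(- \frac{113}{A} + \frac{A}{I}\right)}{8} = - \frac{\left(A + I\right) + \left(- \frac{113}{A} + \frac{A}{I}\right)}{8} = - \frac{A + I - \frac{113}{A} + \frac{A}{I}}{8} = - \frac{A}{8} - \frac{I}{8} + \frac{113}{8 A} - \frac{A}{8 I}$)
$-227568 + X{\left(-507,185 \right)} = -227568 - \left(- \frac{161}{4} - \frac{185}{4056} - \frac{113}{1480}\right) = -227568 + \left(- \frac{185}{8} + \frac{507}{8} + \frac{113}{8} \cdot \frac{1}{185} - \frac{185}{8} \left(- \frac{1}{507}\right)\right) = -227568 + \left(- \frac{185}{8} + \frac{507}{8} + \frac{113}{1480} + \frac{185}{4056}\right) = -227568 + \frac{15146753}{375180} = - \frac{85363815487}{375180}$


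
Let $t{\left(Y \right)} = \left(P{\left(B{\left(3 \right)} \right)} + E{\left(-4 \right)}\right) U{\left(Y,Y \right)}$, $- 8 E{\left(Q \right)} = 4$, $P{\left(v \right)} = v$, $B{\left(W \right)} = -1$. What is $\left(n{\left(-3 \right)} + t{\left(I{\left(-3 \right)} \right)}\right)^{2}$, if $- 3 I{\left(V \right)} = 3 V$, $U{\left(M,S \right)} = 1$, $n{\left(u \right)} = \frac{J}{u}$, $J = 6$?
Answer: $\frac{49}{4} \approx 12.25$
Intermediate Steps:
$E{\left(Q \right)} = - \frac{1}{2}$ ($E{\left(Q \right)} = \left(- \frac{1}{8}\right) 4 = - \frac{1}{2}$)
$n{\left(u \right)} = \frac{6}{u}$
$I{\left(V \right)} = - V$ ($I{\left(V \right)} = - \frac{3 V}{3} = - V$)
$t{\left(Y \right)} = - \frac{3}{2}$ ($t{\left(Y \right)} = \left(-1 - \frac{1}{2}\right) 1 = \left(- \frac{3}{2}\right) 1 = - \frac{3}{2}$)
$\left(n{\left(-3 \right)} + t{\left(I{\left(-3 \right)} \right)}\right)^{2} = \left(\frac{6}{-3} - \frac{3}{2}\right)^{2} = \left(6 \left(- \frac{1}{3}\right) - \frac{3}{2}\right)^{2} = \left(-2 - \frac{3}{2}\right)^{2} = \left(- \frac{7}{2}\right)^{2} = \frac{49}{4}$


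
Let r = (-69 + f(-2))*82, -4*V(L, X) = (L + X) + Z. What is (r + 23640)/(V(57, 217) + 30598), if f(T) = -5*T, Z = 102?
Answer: 9401/15252 ≈ 0.61638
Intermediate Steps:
V(L, X) = -51/2 - L/4 - X/4 (V(L, X) = -((L + X) + 102)/4 = -(102 + L + X)/4 = -51/2 - L/4 - X/4)
r = -4838 (r = (-69 - 5*(-2))*82 = (-69 + 10)*82 = -59*82 = -4838)
(r + 23640)/(V(57, 217) + 30598) = (-4838 + 23640)/((-51/2 - 1/4*57 - 1/4*217) + 30598) = 18802/((-51/2 - 57/4 - 217/4) + 30598) = 18802/(-94 + 30598) = 18802/30504 = 18802*(1/30504) = 9401/15252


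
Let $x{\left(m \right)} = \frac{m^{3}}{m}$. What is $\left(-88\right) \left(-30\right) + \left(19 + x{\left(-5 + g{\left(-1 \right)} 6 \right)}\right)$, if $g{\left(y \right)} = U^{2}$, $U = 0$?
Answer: $2684$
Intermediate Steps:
$g{\left(y \right)} = 0$ ($g{\left(y \right)} = 0^{2} = 0$)
$x{\left(m \right)} = m^{2}$
$\left(-88\right) \left(-30\right) + \left(19 + x{\left(-5 + g{\left(-1 \right)} 6 \right)}\right) = \left(-88\right) \left(-30\right) + \left(19 + \left(-5 + 0 \cdot 6\right)^{2}\right) = 2640 + \left(19 + \left(-5 + 0\right)^{2}\right) = 2640 + \left(19 + \left(-5\right)^{2}\right) = 2640 + \left(19 + 25\right) = 2640 + 44 = 2684$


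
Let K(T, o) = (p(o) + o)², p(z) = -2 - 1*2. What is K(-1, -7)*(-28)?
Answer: -3388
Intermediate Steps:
p(z) = -4 (p(z) = -2 - 2 = -4)
K(T, o) = (-4 + o)²
K(-1, -7)*(-28) = (-4 - 7)²*(-28) = (-11)²*(-28) = 121*(-28) = -3388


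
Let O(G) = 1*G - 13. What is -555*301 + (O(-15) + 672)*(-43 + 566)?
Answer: 169757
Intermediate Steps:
O(G) = -13 + G (O(G) = G - 13 = -13 + G)
-555*301 + (O(-15) + 672)*(-43 + 566) = -555*301 + ((-13 - 15) + 672)*(-43 + 566) = -167055 + (-28 + 672)*523 = -167055 + 644*523 = -167055 + 336812 = 169757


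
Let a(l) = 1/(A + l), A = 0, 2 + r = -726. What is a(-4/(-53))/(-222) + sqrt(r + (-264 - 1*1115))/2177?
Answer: -53/888 + I*sqrt(43)/311 ≈ -0.059685 + 0.021085*I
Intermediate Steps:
r = -728 (r = -2 - 726 = -728)
a(l) = 1/l (a(l) = 1/(0 + l) = 1/l)
a(-4/(-53))/(-222) + sqrt(r + (-264 - 1*1115))/2177 = 1/(-4/(-53)*(-222)) + sqrt(-728 + (-264 - 1*1115))/2177 = -1/222/(-4*(-1/53)) + sqrt(-728 + (-264 - 1115))*(1/2177) = -1/222/(4/53) + sqrt(-728 - 1379)*(1/2177) = (53/4)*(-1/222) + sqrt(-2107)*(1/2177) = -53/888 + (7*I*sqrt(43))*(1/2177) = -53/888 + I*sqrt(43)/311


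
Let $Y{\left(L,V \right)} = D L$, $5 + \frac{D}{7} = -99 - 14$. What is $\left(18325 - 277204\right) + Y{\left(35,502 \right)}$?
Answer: $-287789$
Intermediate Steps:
$D = -826$ ($D = -35 + 7 \left(-99 - 14\right) = -35 + 7 \left(-113\right) = -35 - 791 = -826$)
$Y{\left(L,V \right)} = - 826 L$
$\left(18325 - 277204\right) + Y{\left(35,502 \right)} = \left(18325 - 277204\right) - 28910 = -258879 - 28910 = -287789$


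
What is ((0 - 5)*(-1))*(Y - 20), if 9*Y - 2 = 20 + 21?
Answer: -685/9 ≈ -76.111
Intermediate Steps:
Y = 43/9 (Y = 2/9 + (20 + 21)/9 = 2/9 + (1/9)*41 = 2/9 + 41/9 = 43/9 ≈ 4.7778)
((0 - 5)*(-1))*(Y - 20) = ((0 - 5)*(-1))*(43/9 - 20) = -5*(-1)*(-137/9) = 5*(-137/9) = -685/9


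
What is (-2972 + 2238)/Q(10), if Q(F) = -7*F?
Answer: 367/35 ≈ 10.486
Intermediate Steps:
(-2972 + 2238)/Q(10) = (-2972 + 2238)/((-7*10)) = -734/(-70) = -734*(-1/70) = 367/35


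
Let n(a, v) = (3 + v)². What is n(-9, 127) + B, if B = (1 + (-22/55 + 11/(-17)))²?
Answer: 122102516/7225 ≈ 16900.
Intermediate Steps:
B = 16/7225 (B = (1 + (-22*1/55 + 11*(-1/17)))² = (1 + (-⅖ - 11/17))² = (1 - 89/85)² = (-4/85)² = 16/7225 ≈ 0.0022145)
n(-9, 127) + B = (3 + 127)² + 16/7225 = 130² + 16/7225 = 16900 + 16/7225 = 122102516/7225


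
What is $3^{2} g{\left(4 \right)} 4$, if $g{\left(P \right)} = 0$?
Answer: $0$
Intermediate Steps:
$3^{2} g{\left(4 \right)} 4 = 3^{2} \cdot 0 \cdot 4 = 9 \cdot 0 \cdot 4 = 0 \cdot 4 = 0$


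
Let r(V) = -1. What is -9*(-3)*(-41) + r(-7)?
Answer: -1108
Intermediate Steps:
-9*(-3)*(-41) + r(-7) = -9*(-3)*(-41) - 1 = 27*(-41) - 1 = -1107 - 1 = -1108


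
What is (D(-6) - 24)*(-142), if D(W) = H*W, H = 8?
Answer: 10224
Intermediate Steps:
D(W) = 8*W
(D(-6) - 24)*(-142) = (8*(-6) - 24)*(-142) = (-48 - 24)*(-142) = -72*(-142) = 10224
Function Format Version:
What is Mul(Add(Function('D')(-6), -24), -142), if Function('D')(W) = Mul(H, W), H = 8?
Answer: 10224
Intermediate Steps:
Function('D')(W) = Mul(8, W)
Mul(Add(Function('D')(-6), -24), -142) = Mul(Add(Mul(8, -6), -24), -142) = Mul(Add(-48, -24), -142) = Mul(-72, -142) = 10224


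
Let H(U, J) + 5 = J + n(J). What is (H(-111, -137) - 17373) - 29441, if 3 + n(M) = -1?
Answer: -46960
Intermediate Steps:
n(M) = -4 (n(M) = -3 - 1 = -4)
H(U, J) = -9 + J (H(U, J) = -5 + (J - 4) = -5 + (-4 + J) = -9 + J)
(H(-111, -137) - 17373) - 29441 = ((-9 - 137) - 17373) - 29441 = (-146 - 17373) - 29441 = -17519 - 29441 = -46960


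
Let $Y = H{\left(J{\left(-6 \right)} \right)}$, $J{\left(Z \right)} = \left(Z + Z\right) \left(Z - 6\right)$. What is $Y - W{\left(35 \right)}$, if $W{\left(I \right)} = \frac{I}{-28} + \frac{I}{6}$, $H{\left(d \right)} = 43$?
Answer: $\frac{461}{12} \approx 38.417$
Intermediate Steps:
$J{\left(Z \right)} = 2 Z \left(-6 + Z\right)$
$Y = 43$
$W{\left(I \right)} = \frac{11 I}{84}$ ($W{\left(I \right)} = I \left(- \frac{1}{28}\right) + I \frac{1}{6} = - \frac{I}{28} + \frac{I}{6} = \frac{11 I}{84}$)
$Y - W{\left(35 \right)} = 43 - \frac{11}{84} \cdot 35 = 43 - \frac{55}{12} = \frac{461}{12}$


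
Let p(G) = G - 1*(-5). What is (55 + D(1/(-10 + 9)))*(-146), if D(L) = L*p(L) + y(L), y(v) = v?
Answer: -7300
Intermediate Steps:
p(G) = 5 + G (p(G) = G + 5 = 5 + G)
D(L) = L + L*(5 + L) (D(L) = L*(5 + L) + L = L + L*(5 + L))
(55 + D(1/(-10 + 9)))*(-146) = (55 + (6 + 1/(-10 + 9))/(-10 + 9))*(-146) = (55 + (6 + 1/(-1))/(-1))*(-146) = (55 - (6 - 1))*(-146) = (55 - 1*5)*(-146) = (55 - 5)*(-146) = 50*(-146) = -7300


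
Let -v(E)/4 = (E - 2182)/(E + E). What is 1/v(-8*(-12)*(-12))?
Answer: -288/1667 ≈ -0.17277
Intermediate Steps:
v(E) = -2*(-2182 + E)/E (v(E) = -4*(E - 2182)/(E + E) = -4*(-2182 + E)/(2*E) = -4*(-2182 + E)*1/(2*E) = -2*(-2182 + E)/E)
1/v(-8*(-12)*(-12)) = 1/(-2 + 4364/((-8*(-12)*(-12)))) = 1/(-2 + 4364/((96*(-12)))) = 1/(-2 + 4364/(-1152)) = 1/(-2 + 4364*(-1/1152)) = 1/(-2 - 1091/288) = 1/(-1667/288) = -288/1667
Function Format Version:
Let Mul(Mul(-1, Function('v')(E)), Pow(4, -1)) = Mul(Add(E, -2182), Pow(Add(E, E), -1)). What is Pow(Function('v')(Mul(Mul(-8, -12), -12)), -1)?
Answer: Rational(-288, 1667) ≈ -0.17277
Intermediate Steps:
Function('v')(E) = Mul(-2, Pow(E, -1), Add(-2182, E)) (Function('v')(E) = Mul(-4, Mul(Add(E, -2182), Pow(Add(E, E), -1))) = Mul(-4, Mul(Add(-2182, E), Pow(Mul(2, E), -1))) = Mul(-4, Mul(Add(-2182, E), Mul(Rational(1, 2), Pow(E, -1)))) = Mul(-4, Mul(Rational(1, 2), Pow(E, -1), Add(-2182, E))) = Mul(-2, Pow(E, -1), Add(-2182, E)))
Pow(Function('v')(Mul(Mul(-8, -12), -12)), -1) = Pow(Add(-2, Mul(4364, Pow(Mul(Mul(-8, -12), -12), -1))), -1) = Pow(Add(-2, Mul(4364, Pow(Mul(96, -12), -1))), -1) = Pow(Add(-2, Mul(4364, Pow(-1152, -1))), -1) = Pow(Add(-2, Mul(4364, Rational(-1, 1152))), -1) = Pow(Add(-2, Rational(-1091, 288)), -1) = Pow(Rational(-1667, 288), -1) = Rational(-288, 1667)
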